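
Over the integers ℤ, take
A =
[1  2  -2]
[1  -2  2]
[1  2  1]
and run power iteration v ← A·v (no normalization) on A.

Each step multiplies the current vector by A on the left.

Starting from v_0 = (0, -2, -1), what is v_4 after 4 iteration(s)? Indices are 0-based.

v_0 = (0, -2, -1).
v_1 = A·v_0 = (-2, 2, -5).
v_2 = A·v_1 = (12, -16, -3).
v_3 = A·v_2 = (-14, 38, -23).
v_4 = A·v_3 = (108, -136, 39).

v_4 = (108, -136, 39)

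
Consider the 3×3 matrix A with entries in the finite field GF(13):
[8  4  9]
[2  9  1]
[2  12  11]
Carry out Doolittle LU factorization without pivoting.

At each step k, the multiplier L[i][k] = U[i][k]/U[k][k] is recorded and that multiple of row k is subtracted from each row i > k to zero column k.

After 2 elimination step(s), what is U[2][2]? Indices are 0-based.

U[2][2] = 6

Step 1: pivot at (0,0) is 8.
  row1 ← row1 − (10)·row0  ⇒  L[1][0]=10, U row1=(0, 8, 2)
  row2 ← row2 − (10)·row0  ⇒  L[2][0]=10, U row2=(0, 11, 12)
Step 2: pivot at (1,1) is 8.
  row2 ← row2 − (3)·row1  ⇒  L[2][1]=3, U row2=(0, 0, 6)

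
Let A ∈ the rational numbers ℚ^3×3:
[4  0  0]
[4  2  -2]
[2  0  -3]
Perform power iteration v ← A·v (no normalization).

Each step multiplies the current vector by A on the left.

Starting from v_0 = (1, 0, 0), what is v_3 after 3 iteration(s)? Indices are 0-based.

v_3 = (64, 100, 26)

v_0 = (1, 0, 0).
v_1 = A·v_0 = (4, 4, 2).
v_2 = A·v_1 = (16, 20, 2).
v_3 = A·v_2 = (64, 100, 26).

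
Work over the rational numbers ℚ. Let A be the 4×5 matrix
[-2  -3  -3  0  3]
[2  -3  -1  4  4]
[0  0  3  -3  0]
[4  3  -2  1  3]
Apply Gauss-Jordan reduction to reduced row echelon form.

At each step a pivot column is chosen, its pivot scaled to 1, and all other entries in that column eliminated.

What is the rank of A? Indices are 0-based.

rank = 4

[1] R0 /= -2  ⇒  (1, 3/2, 3/2, 0, -3/2)
     R1 -= 2·R0  ⇒  (0, -6, -4, 4, 7)
     R3 -= 4·R0  ⇒  (0, -3, -8, 1, 9)
[2] R1 /= -6  ⇒  (0, 1, 2/3, -2/3, -7/6)
     R0 -= 3/2·R1  ⇒  (1, 0, 1/2, 1, 1/4)
     R3 -= -3·R1  ⇒  (0, 0, -6, -1, 11/2)
[3] R2 /= 3  ⇒  (0, 0, 1, -1, 0)
     R0 -= 1/2·R2  ⇒  (1, 0, 0, 3/2, 1/4)
     R1 -= 2/3·R2  ⇒  (0, 1, 0, 0, -7/6)
     R3 -= -6·R2  ⇒  (0, 0, 0, -7, 11/2)
[4] R3 /= -7  ⇒  (0, 0, 0, 1, -11/14)
     R0 -= 3/2·R3  ⇒  (1, 0, 0, 0, 10/7)
     R2 -= -1·R3  ⇒  (0, 0, 1, 0, -11/14)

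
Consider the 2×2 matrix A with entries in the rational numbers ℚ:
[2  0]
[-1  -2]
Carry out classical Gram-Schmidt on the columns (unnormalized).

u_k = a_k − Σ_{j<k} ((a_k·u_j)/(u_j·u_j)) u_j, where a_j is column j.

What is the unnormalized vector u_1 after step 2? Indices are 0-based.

u_1 = (-4/5, -8/5)

Step 1: u_0 = a_0 = (2, -1).
Step 2: u_1 = a_1 − (2/5)·u_0 = (-4/5, -8/5).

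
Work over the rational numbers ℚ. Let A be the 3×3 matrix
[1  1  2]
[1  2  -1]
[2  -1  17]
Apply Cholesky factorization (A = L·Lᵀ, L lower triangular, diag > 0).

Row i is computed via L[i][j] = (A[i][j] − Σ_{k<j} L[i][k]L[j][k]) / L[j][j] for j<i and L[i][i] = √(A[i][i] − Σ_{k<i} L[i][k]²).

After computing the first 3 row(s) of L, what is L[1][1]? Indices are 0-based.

Step 1: L[0][0] = √(1) = 1.
  L[1][0] = (1) / L[0][0] = 1.
Step 2: L[1][1] = √(1) = 1.
  L[2][0] = (2) / L[0][0] = 2.
  L[2][1] = (-3) / L[1][1] = -3.
Step 3: L[2][2] = √(4) = 2.

L[1][1] = 1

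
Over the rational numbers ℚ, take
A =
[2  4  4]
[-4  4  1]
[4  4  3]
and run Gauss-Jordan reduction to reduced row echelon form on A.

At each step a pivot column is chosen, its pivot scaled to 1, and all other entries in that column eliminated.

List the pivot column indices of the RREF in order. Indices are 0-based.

pivot columns: 0, 1, 2

step 1: normalize row 0 (÷2) = (1, 2, 2)
  row 1: subtract -4×row0 = (0, 12, 9)
  row 2: subtract 4×row0 = (0, -4, -5)
step 2: normalize row 1 (÷12) = (0, 1, 3/4)
  row 0: subtract 2×row1 = (1, 0, 1/2)
  row 2: subtract -4×row1 = (0, 0, -2)
step 3: normalize row 2 (÷-2) = (0, 0, 1)
  row 0: subtract 1/2×row2 = (1, 0, 0)
  row 1: subtract 3/4×row2 = (0, 1, 0)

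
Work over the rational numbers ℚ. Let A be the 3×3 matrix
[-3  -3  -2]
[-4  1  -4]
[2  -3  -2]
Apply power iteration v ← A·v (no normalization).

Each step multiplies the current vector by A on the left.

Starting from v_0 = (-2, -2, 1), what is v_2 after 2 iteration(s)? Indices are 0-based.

v_0 = (-2, -2, 1).
v_1 = A·v_0 = (10, 2, 0).
v_2 = A·v_1 = (-36, -38, 14).

v_2 = (-36, -38, 14)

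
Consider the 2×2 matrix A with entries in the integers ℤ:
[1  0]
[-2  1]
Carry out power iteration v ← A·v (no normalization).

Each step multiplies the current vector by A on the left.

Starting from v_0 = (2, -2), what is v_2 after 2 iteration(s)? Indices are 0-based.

v_0 = (2, -2).
v_1 = A·v_0 = (2, -6).
v_2 = A·v_1 = (2, -10).

v_2 = (2, -10)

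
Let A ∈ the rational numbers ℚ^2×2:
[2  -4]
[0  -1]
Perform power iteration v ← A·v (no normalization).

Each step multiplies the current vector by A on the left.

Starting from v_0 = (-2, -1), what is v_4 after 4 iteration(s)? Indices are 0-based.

v_0 = (-2, -1).
v_1 = A·v_0 = (0, 1).
v_2 = A·v_1 = (-4, -1).
v_3 = A·v_2 = (-4, 1).
v_4 = A·v_3 = (-12, -1).

v_4 = (-12, -1)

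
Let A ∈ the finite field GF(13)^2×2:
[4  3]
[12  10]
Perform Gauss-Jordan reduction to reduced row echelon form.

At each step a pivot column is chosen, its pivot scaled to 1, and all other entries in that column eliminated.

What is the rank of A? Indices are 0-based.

[1] R0 /= 4  ⇒  (1, 4)
     R1 -= 12·R0  ⇒  (0, 1)
[2] R1 /= 1  ⇒  (0, 1)
     R0 -= 4·R1  ⇒  (1, 0)

rank = 2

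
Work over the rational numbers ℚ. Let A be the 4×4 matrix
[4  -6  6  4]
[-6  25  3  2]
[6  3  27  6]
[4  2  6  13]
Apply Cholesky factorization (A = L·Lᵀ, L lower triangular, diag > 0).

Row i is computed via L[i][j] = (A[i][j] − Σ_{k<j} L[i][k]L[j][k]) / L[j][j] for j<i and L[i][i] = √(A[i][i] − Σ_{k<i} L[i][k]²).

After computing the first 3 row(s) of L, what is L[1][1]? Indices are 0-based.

L[1][1] = 4

Step 1: L[0][0] = √(4) = 2.
  L[1][0] = (-6) / L[0][0] = -3.
Step 2: L[1][1] = √(16) = 4.
  L[2][0] = (6) / L[0][0] = 3.
  L[2][1] = (12) / L[1][1] = 3.
Step 3: L[2][2] = √(9) = 3.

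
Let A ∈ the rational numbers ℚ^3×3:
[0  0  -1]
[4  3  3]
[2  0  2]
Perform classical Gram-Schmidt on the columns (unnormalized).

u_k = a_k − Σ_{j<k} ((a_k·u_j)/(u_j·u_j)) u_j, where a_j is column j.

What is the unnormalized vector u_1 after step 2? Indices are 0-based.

u_1 = (0, 3/5, -6/5)

Step 1: u_0 = a_0 = (0, 4, 2).
Step 2: u_1 = a_1 − (3/5)·u_0 = (0, 3/5, -6/5).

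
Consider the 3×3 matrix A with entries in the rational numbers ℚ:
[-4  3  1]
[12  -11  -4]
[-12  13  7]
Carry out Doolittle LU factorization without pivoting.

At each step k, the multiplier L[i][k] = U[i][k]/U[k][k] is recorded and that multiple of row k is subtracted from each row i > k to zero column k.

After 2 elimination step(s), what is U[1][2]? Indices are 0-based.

U[1][2] = -1

Step 1: pivot at (0,0) is -4.
  row1 ← row1 − (-3)·row0  ⇒  L[1][0]=-3, U row1=(0, -2, -1)
  row2 ← row2 − (3)·row0  ⇒  L[2][0]=3, U row2=(0, 4, 4)
Step 2: pivot at (1,1) is -2.
  row2 ← row2 − (-2)·row1  ⇒  L[2][1]=-2, U row2=(0, 0, 2)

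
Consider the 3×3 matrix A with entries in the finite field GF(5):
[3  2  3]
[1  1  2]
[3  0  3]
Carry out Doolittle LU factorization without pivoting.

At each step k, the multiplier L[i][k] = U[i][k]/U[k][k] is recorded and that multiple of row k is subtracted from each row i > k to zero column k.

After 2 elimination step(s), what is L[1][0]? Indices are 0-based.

k=0: U[0][0]=3
  eliminate (1,0): mult=2, new row 1: (0, 2, 1); set L[1][0]=2
  eliminate (2,0): mult=1, new row 2: (0, 3, 0); set L[2][0]=1
k=1: U[1][1]=2
  eliminate (2,1): mult=4, new row 2: (0, 0, 1); set L[2][1]=4

L[1][0] = 2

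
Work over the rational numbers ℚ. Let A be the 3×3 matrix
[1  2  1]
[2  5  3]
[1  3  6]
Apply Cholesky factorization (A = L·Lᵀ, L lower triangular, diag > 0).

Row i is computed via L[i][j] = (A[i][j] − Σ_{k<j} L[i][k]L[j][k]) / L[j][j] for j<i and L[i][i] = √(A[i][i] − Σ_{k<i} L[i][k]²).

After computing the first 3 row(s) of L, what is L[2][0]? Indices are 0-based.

Step 1: L[0][0] = √(1) = 1.
  L[1][0] = (2) / L[0][0] = 2.
Step 2: L[1][1] = √(1) = 1.
  L[2][0] = (1) / L[0][0] = 1.
  L[2][1] = (1) / L[1][1] = 1.
Step 3: L[2][2] = √(4) = 2.

L[2][0] = 1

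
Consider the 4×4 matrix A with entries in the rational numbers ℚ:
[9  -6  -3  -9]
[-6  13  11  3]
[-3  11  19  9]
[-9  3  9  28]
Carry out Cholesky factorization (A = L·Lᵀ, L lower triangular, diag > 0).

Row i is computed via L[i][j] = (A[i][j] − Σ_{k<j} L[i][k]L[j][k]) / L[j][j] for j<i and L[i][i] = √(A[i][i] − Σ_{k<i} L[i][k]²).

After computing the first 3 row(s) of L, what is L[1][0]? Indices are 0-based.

Step 1: L[0][0] = √(9) = 3.
  L[1][0] = (-6) / L[0][0] = -2.
Step 2: L[1][1] = √(9) = 3.
  L[2][0] = (-3) / L[0][0] = -1.
  L[2][1] = (9) / L[1][1] = 3.
Step 3: L[2][2] = √(9) = 3.

L[1][0] = -2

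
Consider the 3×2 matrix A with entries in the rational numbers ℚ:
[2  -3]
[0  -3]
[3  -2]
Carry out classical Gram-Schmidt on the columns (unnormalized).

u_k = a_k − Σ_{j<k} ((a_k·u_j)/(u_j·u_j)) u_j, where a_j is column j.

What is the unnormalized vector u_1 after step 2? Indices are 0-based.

u_1 = (-15/13, -3, 10/13)

Step 1: u_0 = a_0 = (2, 0, 3).
Step 2: u_1 = a_1 − (-12/13)·u_0 = (-15/13, -3, 10/13).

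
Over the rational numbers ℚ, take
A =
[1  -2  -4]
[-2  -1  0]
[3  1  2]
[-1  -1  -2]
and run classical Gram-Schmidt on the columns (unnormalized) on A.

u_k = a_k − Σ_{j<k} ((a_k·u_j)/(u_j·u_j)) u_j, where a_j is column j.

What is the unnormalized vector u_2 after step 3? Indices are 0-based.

u_2 = (-8/89, 124/89, 74/89, -34/89)

Step 1: u_0 = a_0 = (1, -2, 3, -1).
Step 2: u_1 = a_1 − (4/15)·u_0 = (-34/15, -7/15, 1/5, -11/15).
Step 3: u_2 = a_2 − (4/15)·u_0 − (164/89)·u_1 = (-8/89, 124/89, 74/89, -34/89).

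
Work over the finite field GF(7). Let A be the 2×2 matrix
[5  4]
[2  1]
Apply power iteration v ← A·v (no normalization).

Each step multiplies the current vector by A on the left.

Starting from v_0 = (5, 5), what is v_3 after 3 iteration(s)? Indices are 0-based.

v_3 = (4, 3)

v_0 = (5, 5).
v_1 = A·v_0 = (3, 1).
v_2 = A·v_1 = (5, 0).
v_3 = A·v_2 = (4, 3).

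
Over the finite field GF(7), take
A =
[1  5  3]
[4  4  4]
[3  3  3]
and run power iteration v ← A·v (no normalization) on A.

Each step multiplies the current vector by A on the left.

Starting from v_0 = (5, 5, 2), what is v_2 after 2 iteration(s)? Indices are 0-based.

v_2 = (6, 4, 3)

v_0 = (5, 5, 2).
v_1 = A·v_0 = (1, 6, 1).
v_2 = A·v_1 = (6, 4, 3).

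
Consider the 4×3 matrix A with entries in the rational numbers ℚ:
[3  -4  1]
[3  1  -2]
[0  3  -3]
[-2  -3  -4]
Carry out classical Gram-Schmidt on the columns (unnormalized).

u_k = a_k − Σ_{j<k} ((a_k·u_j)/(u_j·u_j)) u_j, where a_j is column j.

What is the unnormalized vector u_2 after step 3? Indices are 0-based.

u_2 = (59/761, -1969/761, -2130/761, -2865/761)

Step 1: u_0 = a_0 = (3, 3, 0, -2).
Step 2: u_1 = a_1 − (-3/22)·u_0 = (-79/22, 31/22, 3, -36/11).
Step 3: u_2 = a_2 − (5/22)·u_0 − (-51/761)·u_1 = (59/761, -1969/761, -2130/761, -2865/761).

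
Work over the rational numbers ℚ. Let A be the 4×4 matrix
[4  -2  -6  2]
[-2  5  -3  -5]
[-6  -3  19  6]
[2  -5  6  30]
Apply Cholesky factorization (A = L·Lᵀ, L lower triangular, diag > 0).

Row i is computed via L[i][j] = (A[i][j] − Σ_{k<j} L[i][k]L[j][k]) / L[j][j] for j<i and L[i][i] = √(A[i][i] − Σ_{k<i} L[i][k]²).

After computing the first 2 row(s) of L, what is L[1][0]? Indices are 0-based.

L[1][0] = -1

Step 1: L[0][0] = √(4) = 2.
  L[1][0] = (-2) / L[0][0] = -1.
Step 2: L[1][1] = √(4) = 2.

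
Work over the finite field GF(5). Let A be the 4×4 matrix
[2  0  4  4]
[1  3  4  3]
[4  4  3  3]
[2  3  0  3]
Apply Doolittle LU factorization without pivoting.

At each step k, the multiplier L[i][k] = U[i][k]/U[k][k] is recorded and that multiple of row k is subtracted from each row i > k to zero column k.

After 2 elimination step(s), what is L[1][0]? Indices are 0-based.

L[1][0] = 3

[col 0] pivot 2
  R1 -= 3*R0 → (0, 3, 2, 1)  (L[1][0] := 3)
  R2 -= 2*R0 → (0, 4, 0, 0)  (L[2][0] := 2)
  R3 -= 1*R0 → (0, 3, 1, 4)  (L[3][0] := 1)
[col 1] pivot 3
  R2 -= 3*R1 → (0, 0, 4, 2)  (L[2][1] := 3)
  R3 -= 1*R1 → (0, 0, 4, 3)  (L[3][1] := 1)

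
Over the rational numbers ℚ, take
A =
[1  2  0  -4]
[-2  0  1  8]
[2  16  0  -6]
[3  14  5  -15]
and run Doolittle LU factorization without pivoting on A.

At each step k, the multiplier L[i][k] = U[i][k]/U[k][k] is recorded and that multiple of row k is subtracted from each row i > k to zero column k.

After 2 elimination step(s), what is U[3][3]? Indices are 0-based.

[col 0] pivot 1
  R1 -= -2*R0 → (0, 4, 1, 0)  (L[1][0] := -2)
  R2 -= 2*R0 → (0, 12, 0, 2)  (L[2][0] := 2)
  R3 -= 3*R0 → (0, 8, 5, -3)  (L[3][0] := 3)
[col 1] pivot 4
  R2 -= 3*R1 → (0, 0, -3, 2)  (L[2][1] := 3)
  R3 -= 2*R1 → (0, 0, 3, -3)  (L[3][1] := 2)

U[3][3] = -3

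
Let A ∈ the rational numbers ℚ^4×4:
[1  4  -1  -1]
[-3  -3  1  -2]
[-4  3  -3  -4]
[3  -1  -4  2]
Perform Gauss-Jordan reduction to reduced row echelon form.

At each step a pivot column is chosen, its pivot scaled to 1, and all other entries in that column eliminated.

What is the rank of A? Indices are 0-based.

rank = 4

[1] R0 /= 1  ⇒  (1, 4, -1, -1)
     R1 -= -3·R0  ⇒  (0, 9, -2, -5)
     R2 -= -4·R0  ⇒  (0, 19, -7, -8)
     R3 -= 3·R0  ⇒  (0, -13, -1, 5)
[2] R1 /= 9  ⇒  (0, 1, -2/9, -5/9)
     R0 -= 4·R1  ⇒  (1, 0, -1/9, 11/9)
     R2 -= 19·R1  ⇒  (0, 0, -25/9, 23/9)
     R3 -= -13·R1  ⇒  (0, 0, -35/9, -20/9)
[3] R2 /= -25/9  ⇒  (0, 0, 1, -23/25)
     R0 -= -1/9·R2  ⇒  (1, 0, 0, 28/25)
     R1 -= -2/9·R2  ⇒  (0, 1, 0, -19/25)
     R3 -= -35/9·R2  ⇒  (0, 0, 0, -29/5)
[4] R3 /= -29/5  ⇒  (0, 0, 0, 1)
     R0 -= 28/25·R3  ⇒  (1, 0, 0, 0)
     R1 -= -19/25·R3  ⇒  (0, 1, 0, 0)
     R2 -= -23/25·R3  ⇒  (0, 0, 1, 0)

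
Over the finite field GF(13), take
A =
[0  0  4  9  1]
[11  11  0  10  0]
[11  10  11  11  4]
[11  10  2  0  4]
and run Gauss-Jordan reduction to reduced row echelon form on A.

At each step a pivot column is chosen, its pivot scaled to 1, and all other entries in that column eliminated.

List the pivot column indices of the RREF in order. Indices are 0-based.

pivot columns: 0, 1, 2, 3

[1] R0 <-> R1
[1] R0 /= 11  ⇒  (1, 1, 0, 8, 0)
     R2 -= 11·R0  ⇒  (0, 12, 11, 1, 4)
     R3 -= 11·R0  ⇒  (0, 12, 2, 3, 4)
[2] R1 <-> R2
[2] R1 /= 12  ⇒  (0, 1, 2, 12, 9)
     R0 -= 1·R1  ⇒  (1, 0, 11, 9, 4)
     R3 -= 12·R1  ⇒  (0, 0, 4, 2, 0)
[3] R2 /= 4  ⇒  (0, 0, 1, 12, 10)
     R0 -= 11·R2  ⇒  (1, 0, 0, 7, 11)
     R1 -= 2·R2  ⇒  (0, 1, 0, 1, 2)
     R3 -= 4·R2  ⇒  (0, 0, 0, 6, 12)
[4] R3 /= 6  ⇒  (0, 0, 0, 1, 2)
     R0 -= 7·R3  ⇒  (1, 0, 0, 0, 10)
     R1 -= 1·R3  ⇒  (0, 1, 0, 0, 0)
     R2 -= 12·R3  ⇒  (0, 0, 1, 0, 12)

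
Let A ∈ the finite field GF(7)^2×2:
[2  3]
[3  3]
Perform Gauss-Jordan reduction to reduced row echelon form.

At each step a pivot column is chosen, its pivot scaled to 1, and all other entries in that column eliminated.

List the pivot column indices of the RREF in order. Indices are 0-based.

step 1: normalize row 0 (÷2) = (1, 5)
  row 1: subtract 3×row0 = (0, 2)
step 2: normalize row 1 (÷2) = (0, 1)
  row 0: subtract 5×row1 = (1, 0)

pivot columns: 0, 1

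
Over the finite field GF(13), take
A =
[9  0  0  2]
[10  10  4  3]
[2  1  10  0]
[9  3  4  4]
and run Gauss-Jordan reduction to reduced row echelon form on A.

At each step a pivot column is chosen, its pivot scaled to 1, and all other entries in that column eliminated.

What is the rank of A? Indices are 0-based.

[1] R0 /= 9  ⇒  (1, 0, 0, 6)
     R1 -= 10·R0  ⇒  (0, 10, 4, 8)
     R2 -= 2·R0  ⇒  (0, 1, 10, 1)
     R3 -= 9·R0  ⇒  (0, 3, 4, 2)
[2] R1 /= 10  ⇒  (0, 1, 3, 6)
     R2 -= 1·R1  ⇒  (0, 0, 7, 8)
     R3 -= 3·R1  ⇒  (0, 0, 8, 10)
[3] R2 /= 7  ⇒  (0, 0, 1, 3)
     R1 -= 3·R2  ⇒  (0, 1, 0, 10)
     R3 -= 8·R2  ⇒  (0, 0, 0, 12)
[4] R3 /= 12  ⇒  (0, 0, 0, 1)
     R0 -= 6·R3  ⇒  (1, 0, 0, 0)
     R1 -= 10·R3  ⇒  (0, 1, 0, 0)
     R2 -= 3·R3  ⇒  (0, 0, 1, 0)

rank = 4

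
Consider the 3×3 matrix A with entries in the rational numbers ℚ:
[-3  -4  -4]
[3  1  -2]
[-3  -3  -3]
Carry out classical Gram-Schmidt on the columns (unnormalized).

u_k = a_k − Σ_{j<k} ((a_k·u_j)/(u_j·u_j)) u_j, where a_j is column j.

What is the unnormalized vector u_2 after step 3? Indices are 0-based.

Step 1: u_0 = a_0 = (-3, 3, -3).
Step 2: u_1 = a_1 − (8/9)·u_0 = (-4/3, -5/3, -1/3).
Step 3: u_2 = a_2 − (5/9)·u_0 − (29/14)·u_1 = (3/7, -3/14, -9/14).

u_2 = (3/7, -3/14, -9/14)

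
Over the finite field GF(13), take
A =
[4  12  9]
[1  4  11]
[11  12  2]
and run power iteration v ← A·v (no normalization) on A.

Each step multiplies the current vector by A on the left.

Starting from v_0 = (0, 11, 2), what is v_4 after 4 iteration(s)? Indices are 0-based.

v_0 = (0, 11, 2).
v_1 = A·v_0 = (7, 1, 6).
v_2 = A·v_1 = (3, 12, 10).
v_3 = A·v_2 = (12, 5, 2).
v_4 = A·v_3 = (9, 2, 1).

v_4 = (9, 2, 1)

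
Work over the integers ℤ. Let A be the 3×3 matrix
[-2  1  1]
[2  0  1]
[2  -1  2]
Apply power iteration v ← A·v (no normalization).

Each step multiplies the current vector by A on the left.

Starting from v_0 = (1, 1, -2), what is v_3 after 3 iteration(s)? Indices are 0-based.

v_3 = (-27, -6, -9)

v_0 = (1, 1, -2).
v_1 = A·v_0 = (-3, 0, -3).
v_2 = A·v_1 = (3, -9, -12).
v_3 = A·v_2 = (-27, -6, -9).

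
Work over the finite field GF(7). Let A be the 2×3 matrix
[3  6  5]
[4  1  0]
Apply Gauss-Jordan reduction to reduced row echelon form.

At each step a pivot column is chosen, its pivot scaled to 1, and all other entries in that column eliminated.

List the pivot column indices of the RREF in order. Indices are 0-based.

pivot columns: 0, 2

step 1: normalize row 0 (÷3) = (1, 2, 4)
  row 1: subtract 4×row0 = (0, 0, 5)
skip col 1 (zero from row 1)
step 2: normalize row 1 (÷5) = (0, 0, 1)
  row 0: subtract 4×row1 = (1, 2, 0)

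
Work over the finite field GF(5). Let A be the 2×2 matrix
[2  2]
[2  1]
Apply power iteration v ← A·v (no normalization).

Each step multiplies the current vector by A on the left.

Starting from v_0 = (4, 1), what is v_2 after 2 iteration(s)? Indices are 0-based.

v_0 = (4, 1).
v_1 = A·v_0 = (0, 4).
v_2 = A·v_1 = (3, 4).

v_2 = (3, 4)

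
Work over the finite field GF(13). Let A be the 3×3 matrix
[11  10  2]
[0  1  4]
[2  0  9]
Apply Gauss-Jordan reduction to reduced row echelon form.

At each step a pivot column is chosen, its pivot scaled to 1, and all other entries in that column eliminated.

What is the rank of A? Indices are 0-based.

step 1: normalize row 0 (÷11) = (1, 8, 12)
  row 2: subtract 2×row0 = (0, 10, 11)
step 2: normalize row 1 (÷1) = (0, 1, 4)
  row 0: subtract 8×row1 = (1, 0, 6)
  row 2: subtract 10×row1 = (0, 0, 10)
step 3: normalize row 2 (÷10) = (0, 0, 1)
  row 0: subtract 6×row2 = (1, 0, 0)
  row 1: subtract 4×row2 = (0, 1, 0)

rank = 3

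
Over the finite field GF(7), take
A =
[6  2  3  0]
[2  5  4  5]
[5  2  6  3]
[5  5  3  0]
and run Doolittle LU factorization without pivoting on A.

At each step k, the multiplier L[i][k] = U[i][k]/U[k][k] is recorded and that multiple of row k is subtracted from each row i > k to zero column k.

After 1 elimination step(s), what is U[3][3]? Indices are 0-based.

U[3][3] = 0

k=0: U[0][0]=6
  eliminate (1,0): mult=5, new row 1: (0, 2, 3, 5); set L[1][0]=5
  eliminate (2,0): mult=2, new row 2: (0, 5, 0, 3); set L[2][0]=2
  eliminate (3,0): mult=2, new row 3: (0, 1, 4, 0); set L[3][0]=2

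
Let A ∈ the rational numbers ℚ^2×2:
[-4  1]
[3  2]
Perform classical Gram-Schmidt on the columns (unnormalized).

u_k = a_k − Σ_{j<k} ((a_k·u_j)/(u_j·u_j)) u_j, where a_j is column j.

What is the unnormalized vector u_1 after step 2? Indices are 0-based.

Step 1: u_0 = a_0 = (-4, 3).
Step 2: u_1 = a_1 − (2/25)·u_0 = (33/25, 44/25).

u_1 = (33/25, 44/25)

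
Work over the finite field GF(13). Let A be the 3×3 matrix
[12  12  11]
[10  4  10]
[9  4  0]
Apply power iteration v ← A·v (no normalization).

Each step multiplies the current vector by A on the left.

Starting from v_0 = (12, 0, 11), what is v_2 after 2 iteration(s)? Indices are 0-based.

v_2 = (4, 9, 3)

v_0 = (12, 0, 11).
v_1 = A·v_0 = (5, 9, 4).
v_2 = A·v_1 = (4, 9, 3).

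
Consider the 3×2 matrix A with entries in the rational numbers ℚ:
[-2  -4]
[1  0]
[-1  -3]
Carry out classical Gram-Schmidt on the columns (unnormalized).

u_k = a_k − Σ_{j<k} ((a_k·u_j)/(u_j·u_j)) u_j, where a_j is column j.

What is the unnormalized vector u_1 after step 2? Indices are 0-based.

Step 1: u_0 = a_0 = (-2, 1, -1).
Step 2: u_1 = a_1 − (11/6)·u_0 = (-1/3, -11/6, -7/6).

u_1 = (-1/3, -11/6, -7/6)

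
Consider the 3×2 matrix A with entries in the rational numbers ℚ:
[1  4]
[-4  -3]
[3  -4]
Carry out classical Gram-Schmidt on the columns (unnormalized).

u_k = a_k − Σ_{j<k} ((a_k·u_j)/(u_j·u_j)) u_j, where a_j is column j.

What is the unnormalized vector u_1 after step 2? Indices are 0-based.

Step 1: u_0 = a_0 = (1, -4, 3).
Step 2: u_1 = a_1 − (2/13)·u_0 = (50/13, -31/13, -58/13).

u_1 = (50/13, -31/13, -58/13)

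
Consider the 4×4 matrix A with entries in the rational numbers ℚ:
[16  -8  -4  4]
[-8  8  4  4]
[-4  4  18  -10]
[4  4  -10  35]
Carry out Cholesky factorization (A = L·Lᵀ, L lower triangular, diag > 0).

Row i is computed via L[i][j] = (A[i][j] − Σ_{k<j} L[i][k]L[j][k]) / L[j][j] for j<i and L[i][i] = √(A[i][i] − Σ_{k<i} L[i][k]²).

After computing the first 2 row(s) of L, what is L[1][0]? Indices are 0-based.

Step 1: L[0][0] = √(16) = 4.
  L[1][0] = (-8) / L[0][0] = -2.
Step 2: L[1][1] = √(4) = 2.

L[1][0] = -2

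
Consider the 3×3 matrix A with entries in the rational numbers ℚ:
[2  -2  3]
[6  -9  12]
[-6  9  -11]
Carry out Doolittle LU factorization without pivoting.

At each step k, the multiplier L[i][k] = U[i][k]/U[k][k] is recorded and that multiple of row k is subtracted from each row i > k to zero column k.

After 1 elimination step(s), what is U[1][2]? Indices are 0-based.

U[1][2] = 3

[col 0] pivot 2
  R1 -= 3*R0 → (0, -3, 3)  (L[1][0] := 3)
  R2 -= -3*R0 → (0, 3, -2)  (L[2][0] := -3)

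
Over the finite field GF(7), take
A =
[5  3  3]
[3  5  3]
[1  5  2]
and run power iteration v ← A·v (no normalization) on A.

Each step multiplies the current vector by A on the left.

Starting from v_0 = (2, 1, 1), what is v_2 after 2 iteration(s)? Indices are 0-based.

v_2 = (2, 5, 6)

v_0 = (2, 1, 1).
v_1 = A·v_0 = (2, 0, 2).
v_2 = A·v_1 = (2, 5, 6).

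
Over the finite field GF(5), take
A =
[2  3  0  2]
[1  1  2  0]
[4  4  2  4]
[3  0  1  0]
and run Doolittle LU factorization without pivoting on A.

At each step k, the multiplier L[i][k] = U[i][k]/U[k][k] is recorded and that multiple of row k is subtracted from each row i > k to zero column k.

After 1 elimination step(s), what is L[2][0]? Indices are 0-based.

k=0: U[0][0]=2
  eliminate (1,0): mult=3, new row 1: (0, 2, 2, 4); set L[1][0]=3
  eliminate (2,0): mult=2, new row 2: (0, 3, 2, 0); set L[2][0]=2
  eliminate (3,0): mult=4, new row 3: (0, 3, 1, 2); set L[3][0]=4

L[2][0] = 2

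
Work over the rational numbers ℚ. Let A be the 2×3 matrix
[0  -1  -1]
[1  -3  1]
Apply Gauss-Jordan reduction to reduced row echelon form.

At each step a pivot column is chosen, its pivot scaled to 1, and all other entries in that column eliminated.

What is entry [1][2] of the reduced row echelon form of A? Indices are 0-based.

M[1][2] = 1

[1] R0 <-> R1
[1] R0 /= 1  ⇒  (1, -3, 1)
[2] R1 /= -1  ⇒  (0, 1, 1)
     R0 -= -3·R1  ⇒  (1, 0, 4)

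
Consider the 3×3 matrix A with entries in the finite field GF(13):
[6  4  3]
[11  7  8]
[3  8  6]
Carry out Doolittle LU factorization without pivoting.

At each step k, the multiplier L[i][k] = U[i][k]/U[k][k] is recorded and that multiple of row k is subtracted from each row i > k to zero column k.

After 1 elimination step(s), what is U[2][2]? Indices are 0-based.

k=0: U[0][0]=6
  eliminate (1,0): mult=4, new row 1: (0, 4, 9); set L[1][0]=4
  eliminate (2,0): mult=7, new row 2: (0, 6, 11); set L[2][0]=7

U[2][2] = 11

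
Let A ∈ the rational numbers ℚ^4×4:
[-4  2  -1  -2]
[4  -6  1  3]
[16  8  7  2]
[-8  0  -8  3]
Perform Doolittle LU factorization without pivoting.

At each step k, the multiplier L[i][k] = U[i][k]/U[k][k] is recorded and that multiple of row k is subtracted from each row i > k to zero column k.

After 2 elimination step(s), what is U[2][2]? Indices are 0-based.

U[2][2] = 3

k=0: U[0][0]=-4
  eliminate (1,0): mult=-1, new row 1: (0, -4, 0, 1); set L[1][0]=-1
  eliminate (2,0): mult=-4, new row 2: (0, 16, 3, -6); set L[2][0]=-4
  eliminate (3,0): mult=2, new row 3: (0, -4, -6, 7); set L[3][0]=2
k=1: U[1][1]=-4
  eliminate (2,1): mult=-4, new row 2: (0, 0, 3, -2); set L[2][1]=-4
  eliminate (3,1): mult=1, new row 3: (0, 0, -6, 6); set L[3][1]=1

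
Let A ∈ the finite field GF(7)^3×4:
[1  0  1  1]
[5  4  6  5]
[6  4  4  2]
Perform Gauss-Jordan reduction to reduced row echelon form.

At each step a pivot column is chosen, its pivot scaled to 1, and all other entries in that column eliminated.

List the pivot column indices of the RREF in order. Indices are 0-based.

pivot columns: 0, 1, 2

pivot(0,0)=1: scale R0 → (1, 0, 1, 1)
  clear (1,0): R1 −= (5)R0 → (0, 4, 1, 0)
  clear (2,0): R2 −= (6)R0 → (0, 4, 5, 3)
pivot(1,1)=4: scale R1 → (0, 1, 2, 0)
  clear (2,1): R2 −= (4)R1 → (0, 0, 4, 3)
pivot(2,2)=4: scale R2 → (0, 0, 1, 6)
  clear (0,2): R0 −= (1)R2 → (1, 0, 0, 2)
  clear (1,2): R1 −= (2)R2 → (0, 1, 0, 2)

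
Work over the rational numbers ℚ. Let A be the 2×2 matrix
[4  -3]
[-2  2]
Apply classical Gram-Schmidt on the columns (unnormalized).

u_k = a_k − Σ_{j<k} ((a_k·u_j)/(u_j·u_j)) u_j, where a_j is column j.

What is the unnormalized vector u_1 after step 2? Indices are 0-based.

u_1 = (1/5, 2/5)

Step 1: u_0 = a_0 = (4, -2).
Step 2: u_1 = a_1 − (-4/5)·u_0 = (1/5, 2/5).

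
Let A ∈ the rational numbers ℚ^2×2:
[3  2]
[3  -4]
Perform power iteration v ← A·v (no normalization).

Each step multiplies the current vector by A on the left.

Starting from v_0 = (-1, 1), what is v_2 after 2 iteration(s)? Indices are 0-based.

v_0 = (-1, 1).
v_1 = A·v_0 = (-1, -7).
v_2 = A·v_1 = (-17, 25).

v_2 = (-17, 25)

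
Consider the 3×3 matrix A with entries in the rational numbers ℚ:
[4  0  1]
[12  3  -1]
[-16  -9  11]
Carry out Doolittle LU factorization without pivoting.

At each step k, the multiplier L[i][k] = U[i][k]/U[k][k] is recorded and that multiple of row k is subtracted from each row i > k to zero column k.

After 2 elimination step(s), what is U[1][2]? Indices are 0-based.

U[1][2] = -4

Step 1: pivot at (0,0) is 4.
  row1 ← row1 − (3)·row0  ⇒  L[1][0]=3, U row1=(0, 3, -4)
  row2 ← row2 − (-4)·row0  ⇒  L[2][0]=-4, U row2=(0, -9, 15)
Step 2: pivot at (1,1) is 3.
  row2 ← row2 − (-3)·row1  ⇒  L[2][1]=-3, U row2=(0, 0, 3)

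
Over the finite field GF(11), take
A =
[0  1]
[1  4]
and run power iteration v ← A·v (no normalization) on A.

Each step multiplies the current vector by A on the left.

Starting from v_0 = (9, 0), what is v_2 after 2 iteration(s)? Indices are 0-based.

v_2 = (9, 3)

v_0 = (9, 0).
v_1 = A·v_0 = (0, 9).
v_2 = A·v_1 = (9, 3).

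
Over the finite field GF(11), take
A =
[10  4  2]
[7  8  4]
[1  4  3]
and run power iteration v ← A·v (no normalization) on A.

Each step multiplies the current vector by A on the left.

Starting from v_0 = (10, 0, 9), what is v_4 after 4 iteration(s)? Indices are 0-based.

v_4 = (1, 8, 8)

v_0 = (10, 0, 9).
v_1 = A·v_0 = (8, 7, 4).
v_2 = A·v_1 = (6, 7, 4).
v_3 = A·v_2 = (8, 4, 2).
v_4 = A·v_3 = (1, 8, 8).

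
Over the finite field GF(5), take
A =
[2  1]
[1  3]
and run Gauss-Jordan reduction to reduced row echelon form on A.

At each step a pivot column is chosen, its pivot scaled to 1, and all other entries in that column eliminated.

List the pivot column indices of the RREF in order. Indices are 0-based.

pivot columns: 0

pivot(0,0)=2: scale R0 → (1, 3)
  clear (1,0): R1 −= (1)R0 → (0, 0)
col 1: no nonzero at/below row 1; advance.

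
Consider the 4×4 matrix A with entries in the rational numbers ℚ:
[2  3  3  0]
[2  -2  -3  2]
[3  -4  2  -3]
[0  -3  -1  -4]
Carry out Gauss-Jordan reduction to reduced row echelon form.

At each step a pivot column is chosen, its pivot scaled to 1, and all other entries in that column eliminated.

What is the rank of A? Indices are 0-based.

rank = 4

[1] R0 /= 2  ⇒  (1, 3/2, 3/2, 0)
     R1 -= 2·R0  ⇒  (0, -5, -6, 2)
     R2 -= 3·R0  ⇒  (0, -17/2, -5/2, -3)
[2] R1 /= -5  ⇒  (0, 1, 6/5, -2/5)
     R0 -= 3/2·R1  ⇒  (1, 0, -3/10, 3/5)
     R2 -= -17/2·R1  ⇒  (0, 0, 77/10, -32/5)
     R3 -= -3·R1  ⇒  (0, 0, 13/5, -26/5)
[3] R2 /= 77/10  ⇒  (0, 0, 1, -64/77)
     R0 -= -3/10·R2  ⇒  (1, 0, 0, 27/77)
     R1 -= 6/5·R2  ⇒  (0, 1, 0, 46/77)
     R3 -= 13/5·R2  ⇒  (0, 0, 0, -234/77)
[4] R3 /= -234/77  ⇒  (0, 0, 0, 1)
     R0 -= 27/77·R3  ⇒  (1, 0, 0, 0)
     R1 -= 46/77·R3  ⇒  (0, 1, 0, 0)
     R2 -= -64/77·R3  ⇒  (0, 0, 1, 0)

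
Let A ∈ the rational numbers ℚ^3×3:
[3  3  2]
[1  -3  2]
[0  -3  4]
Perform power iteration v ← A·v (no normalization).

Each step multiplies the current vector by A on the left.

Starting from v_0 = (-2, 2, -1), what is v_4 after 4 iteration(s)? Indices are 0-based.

v_4 = (-920, 8, 44)

v_0 = (-2, 2, -1).
v_1 = A·v_0 = (-2, -10, -10).
v_2 = A·v_1 = (-56, 8, -10).
v_3 = A·v_2 = (-164, -100, -64).
v_4 = A·v_3 = (-920, 8, 44).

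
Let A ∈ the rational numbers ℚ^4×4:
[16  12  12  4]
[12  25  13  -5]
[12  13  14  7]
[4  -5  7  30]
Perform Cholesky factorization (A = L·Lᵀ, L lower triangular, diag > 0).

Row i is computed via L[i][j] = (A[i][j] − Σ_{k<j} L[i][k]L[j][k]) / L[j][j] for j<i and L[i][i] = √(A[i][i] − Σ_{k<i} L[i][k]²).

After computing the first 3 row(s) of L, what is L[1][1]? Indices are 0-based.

Step 1: L[0][0] = √(16) = 4.
  L[1][0] = (12) / L[0][0] = 3.
Step 2: L[1][1] = √(16) = 4.
  L[2][0] = (12) / L[0][0] = 3.
  L[2][1] = (4) / L[1][1] = 1.
Step 3: L[2][2] = √(4) = 2.

L[1][1] = 4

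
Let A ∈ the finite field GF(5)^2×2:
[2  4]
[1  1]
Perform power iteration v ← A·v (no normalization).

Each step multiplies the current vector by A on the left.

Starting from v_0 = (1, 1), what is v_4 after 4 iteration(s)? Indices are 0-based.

v_0 = (1, 1).
v_1 = A·v_0 = (1, 2).
v_2 = A·v_1 = (0, 3).
v_3 = A·v_2 = (2, 3).
v_4 = A·v_3 = (1, 0).

v_4 = (1, 0)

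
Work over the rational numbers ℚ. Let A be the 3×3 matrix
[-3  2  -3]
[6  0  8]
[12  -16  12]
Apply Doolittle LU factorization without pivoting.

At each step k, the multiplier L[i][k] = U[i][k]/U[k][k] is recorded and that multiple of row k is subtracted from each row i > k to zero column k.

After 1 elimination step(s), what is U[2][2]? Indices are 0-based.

U[2][2] = 0

Step 1: pivot at (0,0) is -3.
  row1 ← row1 − (-2)·row0  ⇒  L[1][0]=-2, U row1=(0, 4, 2)
  row2 ← row2 − (-4)·row0  ⇒  L[2][0]=-4, U row2=(0, -8, 0)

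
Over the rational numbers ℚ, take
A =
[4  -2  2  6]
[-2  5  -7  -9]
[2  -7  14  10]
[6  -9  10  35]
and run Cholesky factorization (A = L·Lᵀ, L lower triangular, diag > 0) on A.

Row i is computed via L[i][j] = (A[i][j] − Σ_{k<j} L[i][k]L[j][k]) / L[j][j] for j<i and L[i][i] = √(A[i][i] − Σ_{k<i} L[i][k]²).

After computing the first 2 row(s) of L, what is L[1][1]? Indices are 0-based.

L[1][1] = 2

Step 1: L[0][0] = √(4) = 2.
  L[1][0] = (-2) / L[0][0] = -1.
Step 2: L[1][1] = √(4) = 2.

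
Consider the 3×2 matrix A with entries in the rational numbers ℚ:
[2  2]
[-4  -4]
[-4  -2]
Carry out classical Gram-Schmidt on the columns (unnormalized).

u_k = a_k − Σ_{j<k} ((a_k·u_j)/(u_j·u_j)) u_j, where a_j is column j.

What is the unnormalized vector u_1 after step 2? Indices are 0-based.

u_1 = (4/9, -8/9, 10/9)

Step 1: u_0 = a_0 = (2, -4, -4).
Step 2: u_1 = a_1 − (7/9)·u_0 = (4/9, -8/9, 10/9).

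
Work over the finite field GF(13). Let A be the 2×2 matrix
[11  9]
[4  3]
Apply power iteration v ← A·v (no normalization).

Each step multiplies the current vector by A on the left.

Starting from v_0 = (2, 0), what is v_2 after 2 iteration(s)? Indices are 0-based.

v_0 = (2, 0).
v_1 = A·v_0 = (9, 8).
v_2 = A·v_1 = (2, 8).

v_2 = (2, 8)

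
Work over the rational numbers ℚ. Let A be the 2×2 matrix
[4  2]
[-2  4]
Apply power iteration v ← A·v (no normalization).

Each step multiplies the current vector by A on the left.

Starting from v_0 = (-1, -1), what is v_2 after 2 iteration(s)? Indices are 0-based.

v_0 = (-1, -1).
v_1 = A·v_0 = (-6, -2).
v_2 = A·v_1 = (-28, 4).

v_2 = (-28, 4)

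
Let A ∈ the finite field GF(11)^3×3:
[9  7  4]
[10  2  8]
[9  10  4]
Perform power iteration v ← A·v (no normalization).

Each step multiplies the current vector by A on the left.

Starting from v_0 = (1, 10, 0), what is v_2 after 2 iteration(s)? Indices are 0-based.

v_2 = (4, 6, 6)

v_0 = (1, 10, 0).
v_1 = A·v_0 = (2, 8, 10).
v_2 = A·v_1 = (4, 6, 6).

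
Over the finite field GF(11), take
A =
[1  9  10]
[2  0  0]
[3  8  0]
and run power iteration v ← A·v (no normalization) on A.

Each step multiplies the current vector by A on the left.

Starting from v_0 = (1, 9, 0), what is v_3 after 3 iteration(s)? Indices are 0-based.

v_3 = (7, 6, 1)

v_0 = (1, 9, 0).
v_1 = A·v_0 = (5, 2, 9).
v_2 = A·v_1 = (3, 10, 9).
v_3 = A·v_2 = (7, 6, 1).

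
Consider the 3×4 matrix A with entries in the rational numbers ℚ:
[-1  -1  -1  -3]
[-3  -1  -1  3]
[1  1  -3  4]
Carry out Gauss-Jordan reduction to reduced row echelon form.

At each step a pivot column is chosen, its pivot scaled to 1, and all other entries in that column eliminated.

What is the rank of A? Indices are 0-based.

rank = 3

[1] R0 /= -1  ⇒  (1, 1, 1, 3)
     R1 -= -3·R0  ⇒  (0, 2, 2, 12)
     R2 -= 1·R0  ⇒  (0, 0, -4, 1)
[2] R1 /= 2  ⇒  (0, 1, 1, 6)
     R0 -= 1·R1  ⇒  (1, 0, 0, -3)
[3] R2 /= -4  ⇒  (0, 0, 1, -1/4)
     R1 -= 1·R2  ⇒  (0, 1, 0, 25/4)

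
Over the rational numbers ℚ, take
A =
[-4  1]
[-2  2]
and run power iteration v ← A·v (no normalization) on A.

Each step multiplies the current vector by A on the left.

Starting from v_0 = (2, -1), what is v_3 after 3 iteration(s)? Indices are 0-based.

v_0 = (2, -1).
v_1 = A·v_0 = (-9, -6).
v_2 = A·v_1 = (30, 6).
v_3 = A·v_2 = (-114, -48).

v_3 = (-114, -48)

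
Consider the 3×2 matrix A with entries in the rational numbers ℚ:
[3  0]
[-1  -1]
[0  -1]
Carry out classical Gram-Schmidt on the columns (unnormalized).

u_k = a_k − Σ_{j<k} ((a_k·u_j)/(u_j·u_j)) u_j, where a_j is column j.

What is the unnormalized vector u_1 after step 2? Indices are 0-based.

u_1 = (-3/10, -9/10, -1)

Step 1: u_0 = a_0 = (3, -1, 0).
Step 2: u_1 = a_1 − (1/10)·u_0 = (-3/10, -9/10, -1).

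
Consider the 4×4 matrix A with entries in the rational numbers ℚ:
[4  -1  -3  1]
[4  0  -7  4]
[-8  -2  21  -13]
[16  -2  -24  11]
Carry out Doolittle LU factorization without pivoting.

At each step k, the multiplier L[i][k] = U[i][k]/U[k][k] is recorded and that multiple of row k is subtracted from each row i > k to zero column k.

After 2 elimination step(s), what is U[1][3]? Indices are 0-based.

U[1][3] = 3

Step 1: pivot at (0,0) is 4.
  row1 ← row1 − (1)·row0  ⇒  L[1][0]=1, U row1=(0, 1, -4, 3)
  row2 ← row2 − (-2)·row0  ⇒  L[2][0]=-2, U row2=(0, -4, 15, -11)
  row3 ← row3 − (4)·row0  ⇒  L[3][0]=4, U row3=(0, 2, -12, 7)
Step 2: pivot at (1,1) is 1.
  row2 ← row2 − (-4)·row1  ⇒  L[2][1]=-4, U row2=(0, 0, -1, 1)
  row3 ← row3 − (2)·row1  ⇒  L[3][1]=2, U row3=(0, 0, -4, 1)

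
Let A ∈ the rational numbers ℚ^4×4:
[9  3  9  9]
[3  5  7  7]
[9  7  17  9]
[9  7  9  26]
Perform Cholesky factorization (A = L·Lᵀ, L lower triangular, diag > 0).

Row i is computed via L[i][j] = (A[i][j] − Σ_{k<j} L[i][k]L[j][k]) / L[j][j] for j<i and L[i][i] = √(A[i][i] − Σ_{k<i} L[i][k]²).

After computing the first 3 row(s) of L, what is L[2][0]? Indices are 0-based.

Step 1: L[0][0] = √(9) = 3.
  L[1][0] = (3) / L[0][0] = 1.
Step 2: L[1][1] = √(4) = 2.
  L[2][0] = (9) / L[0][0] = 3.
  L[2][1] = (4) / L[1][1] = 2.
Step 3: L[2][2] = √(4) = 2.

L[2][0] = 3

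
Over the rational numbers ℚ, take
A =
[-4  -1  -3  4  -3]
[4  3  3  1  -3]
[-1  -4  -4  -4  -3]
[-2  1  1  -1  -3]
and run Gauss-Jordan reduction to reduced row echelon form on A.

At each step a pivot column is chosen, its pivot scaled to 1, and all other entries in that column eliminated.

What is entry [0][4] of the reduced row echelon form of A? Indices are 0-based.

[1] R0 /= -4  ⇒  (1, 1/4, 3/4, -1, 3/4)
     R1 -= 4·R0  ⇒  (0, 2, 0, 5, -6)
     R2 -= -1·R0  ⇒  (0, -15/4, -13/4, -5, -9/4)
     R3 -= -2·R0  ⇒  (0, 3/2, 5/2, -3, -3/2)
[2] R1 /= 2  ⇒  (0, 1, 0, 5/2, -3)
     R0 -= 1/4·R1  ⇒  (1, 0, 3/4, -13/8, 3/2)
     R2 -= -15/4·R1  ⇒  (0, 0, -13/4, 35/8, -27/2)
     R3 -= 3/2·R1  ⇒  (0, 0, 5/2, -27/4, 3)
[3] R2 /= -13/4  ⇒  (0, 0, 1, -35/26, 54/13)
     R0 -= 3/4·R2  ⇒  (1, 0, 0, -8/13, -21/13)
     R3 -= 5/2·R2  ⇒  (0, 0, 0, -44/13, -96/13)
[4] R3 /= -44/13  ⇒  (0, 0, 0, 1, 24/11)
     R0 -= -8/13·R3  ⇒  (1, 0, 0, 0, -3/11)
     R1 -= 5/2·R3  ⇒  (0, 1, 0, 0, -93/11)
     R2 -= -35/26·R3  ⇒  (0, 0, 1, 0, 78/11)

M[0][4] = -3/11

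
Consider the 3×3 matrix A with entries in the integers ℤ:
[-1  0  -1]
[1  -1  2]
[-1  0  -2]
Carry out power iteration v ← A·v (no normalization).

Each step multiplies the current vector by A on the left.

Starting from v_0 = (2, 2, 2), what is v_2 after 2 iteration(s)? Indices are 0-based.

v_0 = (2, 2, 2).
v_1 = A·v_0 = (-4, 4, -6).
v_2 = A·v_1 = (10, -20, 16).

v_2 = (10, -20, 16)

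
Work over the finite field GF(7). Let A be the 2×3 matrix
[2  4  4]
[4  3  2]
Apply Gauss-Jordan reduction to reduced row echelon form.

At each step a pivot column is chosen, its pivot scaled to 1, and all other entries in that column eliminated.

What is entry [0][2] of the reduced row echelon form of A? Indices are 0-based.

pivot(0,0)=2: scale R0 → (1, 2, 2)
  clear (1,0): R1 −= (4)R0 → (0, 2, 1)
pivot(1,1)=2: scale R1 → (0, 1, 4)
  clear (0,1): R0 −= (2)R1 → (1, 0, 1)

M[0][2] = 1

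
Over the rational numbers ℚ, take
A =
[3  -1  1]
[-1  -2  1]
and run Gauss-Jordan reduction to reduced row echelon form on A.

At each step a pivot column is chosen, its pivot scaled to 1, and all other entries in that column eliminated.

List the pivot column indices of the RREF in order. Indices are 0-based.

[1] R0 /= 3  ⇒  (1, -1/3, 1/3)
     R1 -= -1·R0  ⇒  (0, -7/3, 4/3)
[2] R1 /= -7/3  ⇒  (0, 1, -4/7)
     R0 -= -1/3·R1  ⇒  (1, 0, 1/7)

pivot columns: 0, 1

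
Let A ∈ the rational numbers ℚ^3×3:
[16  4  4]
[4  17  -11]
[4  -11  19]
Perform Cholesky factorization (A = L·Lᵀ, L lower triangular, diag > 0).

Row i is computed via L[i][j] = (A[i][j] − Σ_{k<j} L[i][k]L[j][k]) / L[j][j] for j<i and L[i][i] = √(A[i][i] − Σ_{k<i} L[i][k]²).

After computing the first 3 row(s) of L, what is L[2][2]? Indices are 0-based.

Step 1: L[0][0] = √(16) = 4.
  L[1][0] = (4) / L[0][0] = 1.
Step 2: L[1][1] = √(16) = 4.
  L[2][0] = (4) / L[0][0] = 1.
  L[2][1] = (-12) / L[1][1] = -3.
Step 3: L[2][2] = √(9) = 3.

L[2][2] = 3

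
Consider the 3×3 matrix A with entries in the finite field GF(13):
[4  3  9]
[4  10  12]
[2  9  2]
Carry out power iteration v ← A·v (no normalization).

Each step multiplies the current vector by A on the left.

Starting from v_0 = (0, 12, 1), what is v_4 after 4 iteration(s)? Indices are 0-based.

v_0 = (0, 12, 1).
v_1 = A·v_0 = (6, 2, 6).
v_2 = A·v_1 = (6, 12, 3).
v_3 = A·v_2 = (9, 11, 9).
v_4 = A·v_3 = (7, 7, 5).

v_4 = (7, 7, 5)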